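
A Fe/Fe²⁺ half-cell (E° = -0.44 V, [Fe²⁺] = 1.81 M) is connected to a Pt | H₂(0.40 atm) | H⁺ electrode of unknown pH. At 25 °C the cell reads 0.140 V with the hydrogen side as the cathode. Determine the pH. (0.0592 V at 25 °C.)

E°_cell = 0.44 V and n = 2.
log Q = n(E° − E)/0.0592 = 2×(0.44 − 0.140)/0.0592 = 10.135.
With Q = [Fe²⁺]·P(H₂) / [H⁺]^2, solving for [H⁺] gives log[H⁺] = -5.138, so pH = 5.14.

pH = 5.14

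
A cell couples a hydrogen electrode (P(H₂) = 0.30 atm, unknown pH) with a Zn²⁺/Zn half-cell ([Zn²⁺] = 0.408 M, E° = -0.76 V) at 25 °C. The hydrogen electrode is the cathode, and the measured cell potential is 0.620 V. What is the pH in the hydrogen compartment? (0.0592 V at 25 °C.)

pH = 2.82

E°_cell = 0.76 V and n = 2.
log Q = n(E° − E)/0.0592 = 2×(0.76 − 0.620)/0.0592 = 4.730.
With Q = [Zn²⁺]·P(H₂) / [H⁺]^2, solving for [H⁺] gives log[H⁺] = -2.821, so pH = 2.82.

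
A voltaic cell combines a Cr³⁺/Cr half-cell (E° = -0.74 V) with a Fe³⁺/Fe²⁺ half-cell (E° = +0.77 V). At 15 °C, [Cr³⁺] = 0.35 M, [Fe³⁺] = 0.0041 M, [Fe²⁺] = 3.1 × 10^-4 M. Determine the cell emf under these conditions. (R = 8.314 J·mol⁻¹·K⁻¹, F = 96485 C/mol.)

The Fe³⁺/Fe²⁺ couple has the higher reduction potential and acts as the cathode, so E°_cell = +0.77 − (-0.74) = 1.51 V.
Balancing electrons gives n = 3; the reaction quotient is Q = [Cr³⁺]·[Fe²⁺]^3/[Fe³⁺]^3 = 1.51 × 10^-4.
E = E° − (RT/nF) ln Q = 1.51 − (8.314×288)/(3×96485) × (-8.796) = 1.510 + 0.073 = 1.583 V.

1.58 V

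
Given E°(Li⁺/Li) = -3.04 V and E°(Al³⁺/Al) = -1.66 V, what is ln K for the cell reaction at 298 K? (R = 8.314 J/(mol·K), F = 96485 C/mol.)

E°_cell = -1.66 − (-3.04) = 1.38 V, with n = 3 electrons transferred.
At equilibrium E = 0, so the Nernst equation gives ln K = nFE°/RT = (3)(96485)(1.38)/((8.314)(298)) = 161.23.

ln K = 161.2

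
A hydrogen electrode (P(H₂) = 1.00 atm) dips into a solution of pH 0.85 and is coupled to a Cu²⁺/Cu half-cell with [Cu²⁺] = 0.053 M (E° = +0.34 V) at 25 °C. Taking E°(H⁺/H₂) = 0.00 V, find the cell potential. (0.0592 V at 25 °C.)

0.35 V

The Cu²⁺/Cu couple is the cathode, so E°_cell = 0.34 V; n = 2.
[H⁺] = 10^(−0.85) = 0.14 M, and Q = [H⁺]^2 / ([Cu²⁺]·P(H₂)) = 0.376.
E = E° − (0.0592/2) log Q = 0.34 − (0.0592/2)(-0.424) = 0.353 V.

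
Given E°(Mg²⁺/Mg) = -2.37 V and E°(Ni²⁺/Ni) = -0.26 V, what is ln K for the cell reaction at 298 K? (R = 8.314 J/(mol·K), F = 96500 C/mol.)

ln K = 164.4

E°_cell = -0.26 − (-2.37) = 2.11 V, with n = 2 electrons transferred.
At equilibrium E = 0, so the Nernst equation gives ln K = nFE°/RT = (2)(96500)(2.11)/((8.314)(298)) = 164.37.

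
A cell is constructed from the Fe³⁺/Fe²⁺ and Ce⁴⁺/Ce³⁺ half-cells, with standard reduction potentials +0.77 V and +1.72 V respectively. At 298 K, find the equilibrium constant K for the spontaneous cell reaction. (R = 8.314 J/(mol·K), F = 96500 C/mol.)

1.2 × 10^16

E°_cell = +1.72 − (+0.77) = 0.95 V, with n = 1 electron transferred.
At equilibrium E = 0, so the Nernst equation gives ln K = nFE°/RT = (1)(96500)(0.95)/((8.314)(298)) = 37.00.
K = e^37.00 = 1.2 × 10^16.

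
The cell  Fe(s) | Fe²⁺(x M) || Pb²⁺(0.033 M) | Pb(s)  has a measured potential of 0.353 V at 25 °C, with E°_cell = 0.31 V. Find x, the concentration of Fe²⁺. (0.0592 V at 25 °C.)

From the Nernst equation, log Q = n(E° − E)/0.0592 = 2(0.31 − 0.353)/0.0592 = -1.453, so Q = 0.0353.
With Q = [Fe²⁺]/[Pb²⁺] and the known concentrations, [Fe²⁺] in the numerator gives [Fe²⁺] = 0.0012 M.

0.0012 M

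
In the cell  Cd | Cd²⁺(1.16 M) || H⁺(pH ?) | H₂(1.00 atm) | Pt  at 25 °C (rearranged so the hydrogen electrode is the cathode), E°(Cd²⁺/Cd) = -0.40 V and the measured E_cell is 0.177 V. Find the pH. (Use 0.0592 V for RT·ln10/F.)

E°_cell = 0.40 V and n = 2.
log Q = n(E° − E)/0.0592 = 2×(0.40 − 0.177)/0.0592 = 7.534.
With Q = [Cd²⁺]·P(H₂) / [H⁺]^2, solving for [H⁺] gives log[H⁺] = -3.735, so pH = 3.73.

pH = 3.73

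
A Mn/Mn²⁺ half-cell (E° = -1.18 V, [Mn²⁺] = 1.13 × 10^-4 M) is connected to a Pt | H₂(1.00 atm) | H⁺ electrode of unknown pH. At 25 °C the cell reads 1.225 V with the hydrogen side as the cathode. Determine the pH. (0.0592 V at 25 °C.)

pH = 1.21

E°_cell = 1.18 V and n = 2.
log Q = n(E° − E)/0.0592 = 2×(1.18 − 1.225)/0.0592 = -1.520.
With Q = [Mn²⁺]·P(H₂) / [H⁺]^2, solving for [H⁺] gives log[H⁺] = -1.213, so pH = 1.21.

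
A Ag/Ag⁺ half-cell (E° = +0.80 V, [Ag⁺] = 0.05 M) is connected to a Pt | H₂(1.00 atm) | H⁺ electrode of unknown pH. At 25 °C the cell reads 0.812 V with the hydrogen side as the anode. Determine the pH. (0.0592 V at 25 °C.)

pH = 1.50

E°_cell = 0.80 V and n = 2.
log Q = n(E° − E)/0.0592 = 2×(0.80 − 0.812)/0.0592 = -0.405.
With Q = [H⁺]^2 / ([Ag⁺]^2·P(H₂)), solving for [H⁺] gives log[H⁺] = -1.504, so pH = 1.50.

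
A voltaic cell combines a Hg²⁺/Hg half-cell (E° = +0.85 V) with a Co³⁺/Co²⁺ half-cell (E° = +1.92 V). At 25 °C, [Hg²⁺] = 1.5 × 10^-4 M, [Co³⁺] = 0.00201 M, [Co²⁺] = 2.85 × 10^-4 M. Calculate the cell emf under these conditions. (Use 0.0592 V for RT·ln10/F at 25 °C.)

1.23 V

The Co³⁺/Co²⁺ couple has the higher reduction potential and acts as the cathode, so E°_cell = +1.92 − (+0.85) = 1.07 V.
Balancing electrons gives n = 2; the reaction quotient is Q = [Hg²⁺]·[Co²⁺]^2/[Co³⁺]^2 = 3.02 × 10^-6.
At 25 °C, E = E° − (0.0592/n) log Q = 1.07 − (0.0592/2)(-5.521) = 1.070 + 0.163 = 1.233 V.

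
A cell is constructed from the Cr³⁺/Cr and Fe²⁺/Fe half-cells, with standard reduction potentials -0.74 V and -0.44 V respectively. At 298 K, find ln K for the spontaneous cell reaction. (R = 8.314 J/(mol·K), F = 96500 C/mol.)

ln K = 70.1

E°_cell = -0.44 − (-0.74) = 0.30 V, with n = 6 electrons transferred.
At equilibrium E = 0, so the Nernst equation gives ln K = nFE°/RT = (6)(96500)(0.30)/((8.314)(298)) = 70.11.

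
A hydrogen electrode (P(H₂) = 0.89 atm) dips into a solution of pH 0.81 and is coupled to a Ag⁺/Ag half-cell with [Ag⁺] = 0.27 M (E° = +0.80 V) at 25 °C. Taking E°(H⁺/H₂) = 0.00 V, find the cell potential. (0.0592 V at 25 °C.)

0.81 V

The Ag⁺/Ag couple is the cathode, so E°_cell = 0.80 V; n = 2.
[H⁺] = 10^(−0.81) = 0.15 M, and Q = [H⁺]^2 / ([Ag⁺]^2·P(H₂)) = 0.370.
E = E° − (0.0592/2) log Q = 0.80 − (0.0592/2)(-0.432) = 0.813 V.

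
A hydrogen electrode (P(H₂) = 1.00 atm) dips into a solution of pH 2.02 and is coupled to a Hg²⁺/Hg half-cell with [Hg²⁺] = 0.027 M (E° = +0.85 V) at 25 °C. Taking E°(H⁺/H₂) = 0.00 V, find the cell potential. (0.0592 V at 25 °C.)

The Hg²⁺/Hg couple is the cathode, so E°_cell = 0.85 V; n = 2.
[H⁺] = 10^(−2.02) = 0.0095 M, and Q = [H⁺]^2 / ([Hg²⁺]·P(H₂)) = 0.00338.
E = E° − (0.0592/2) log Q = 0.85 − (0.0592/2)(-2.471) = 0.923 V.

0.92 V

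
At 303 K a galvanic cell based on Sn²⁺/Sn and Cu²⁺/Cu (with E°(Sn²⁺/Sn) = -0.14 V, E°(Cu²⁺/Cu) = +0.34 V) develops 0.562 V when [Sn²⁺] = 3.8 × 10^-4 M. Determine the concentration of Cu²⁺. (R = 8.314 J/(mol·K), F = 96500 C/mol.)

0.2 M

From the Nernst equation, ln Q = nF(E° − E)/RT = 2×96500×(0.48 − 0.562)/(8.314×303) = -6.282, so Q = 0.00187.
With Q = [Sn²⁺]/[Cu²⁺] and the known concentrations, [Cu²⁺] in the denominator gives [Cu²⁺] = 0.2 M.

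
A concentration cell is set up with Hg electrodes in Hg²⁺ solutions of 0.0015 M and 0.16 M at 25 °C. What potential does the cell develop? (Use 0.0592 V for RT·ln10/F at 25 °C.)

Both half-cells are Hg²⁺/Hg, so E°_cell = 0. The concentrated side is the cathode; the cell reaction moves Hg²⁺ from high to low concentration with n = 2.
Q = [Hg²⁺]_dilute/[Hg²⁺]_conc = 0.0015/0.16 = 0.00938.
E = 0 − (0.0592/2) log Q = −(0.0592/2)(-2.028) = 0.0600 V.

0.060 V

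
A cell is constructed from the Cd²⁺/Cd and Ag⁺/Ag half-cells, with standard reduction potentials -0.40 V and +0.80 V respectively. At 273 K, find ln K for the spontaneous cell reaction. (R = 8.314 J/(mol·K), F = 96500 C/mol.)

ln K = 102.0

E°_cell = +0.80 − (-0.40) = 1.20 V, with n = 2 electrons transferred.
At equilibrium E = 0, so the Nernst equation gives ln K = nFE°/RT = (2)(96500)(1.20)/((8.314)(273)) = 102.04.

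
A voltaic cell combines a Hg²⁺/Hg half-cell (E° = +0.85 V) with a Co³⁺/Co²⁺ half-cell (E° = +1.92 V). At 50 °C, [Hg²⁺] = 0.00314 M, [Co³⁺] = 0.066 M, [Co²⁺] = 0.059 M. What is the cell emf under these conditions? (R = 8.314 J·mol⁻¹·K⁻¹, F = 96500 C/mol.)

1.15 V

The Co³⁺/Co²⁺ couple has the higher reduction potential and acts as the cathode, so E°_cell = +1.92 − (+0.85) = 1.07 V.
Balancing electrons gives n = 2; the reaction quotient is Q = [Hg²⁺]·[Co²⁺]^2/[Co³⁺]^2 = 0.00251.
E = E° − (RT/nF) ln Q = 1.07 − (8.314×323)/(2×96500) × (-5.988) = 1.070 + 0.083 = 1.153 V.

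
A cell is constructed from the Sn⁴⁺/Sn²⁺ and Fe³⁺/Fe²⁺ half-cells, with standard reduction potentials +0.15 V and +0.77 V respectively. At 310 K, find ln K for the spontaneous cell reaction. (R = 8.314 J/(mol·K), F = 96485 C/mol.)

ln K = 46.4

E°_cell = +0.77 − (+0.15) = 0.62 V, with n = 2 electrons transferred.
At equilibrium E = 0, so the Nernst equation gives ln K = nFE°/RT = (2)(96485)(0.62)/((8.314)(310)) = 46.42.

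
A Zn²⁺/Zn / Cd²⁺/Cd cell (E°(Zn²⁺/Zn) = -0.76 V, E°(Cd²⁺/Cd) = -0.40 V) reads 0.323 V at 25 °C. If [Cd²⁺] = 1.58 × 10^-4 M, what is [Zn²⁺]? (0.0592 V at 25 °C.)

From the Nernst equation, log Q = n(E° − E)/0.0592 = 2(0.36 − 0.323)/0.0592 = 1.250, so Q = 17.8.
With Q = [Zn²⁺]/[Cd²⁺] and the known concentrations, [Zn²⁺] in the numerator gives [Zn²⁺] = 0.0028 M.

0.0028 M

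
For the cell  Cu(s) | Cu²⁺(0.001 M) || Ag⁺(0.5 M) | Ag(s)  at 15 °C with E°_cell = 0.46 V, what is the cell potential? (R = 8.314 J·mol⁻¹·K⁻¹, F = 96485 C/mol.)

Balancing electrons gives n = 2; the reaction quotient is Q = [Cu²⁺]/[Ag⁺]^2 = 0.00400.
E = E° − (RT/nF) ln Q = 0.46 − (8.314×288)/(2×96485) × (-5.521) = 0.460 + 0.069 = 0.529 V.

0.529 V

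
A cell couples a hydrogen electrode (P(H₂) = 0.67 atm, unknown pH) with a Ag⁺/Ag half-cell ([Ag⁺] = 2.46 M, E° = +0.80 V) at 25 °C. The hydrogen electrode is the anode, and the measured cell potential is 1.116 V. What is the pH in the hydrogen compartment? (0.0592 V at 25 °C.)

E°_cell = 0.80 V and n = 2.
log Q = n(E° − E)/0.0592 = 2×(0.80 − 1.116)/0.0592 = -10.676.
With Q = [H⁺]^2 / ([Ag⁺]^2·P(H₂)), solving for [H⁺] gives log[H⁺] = -5.034, so pH = 5.03.

pH = 5.03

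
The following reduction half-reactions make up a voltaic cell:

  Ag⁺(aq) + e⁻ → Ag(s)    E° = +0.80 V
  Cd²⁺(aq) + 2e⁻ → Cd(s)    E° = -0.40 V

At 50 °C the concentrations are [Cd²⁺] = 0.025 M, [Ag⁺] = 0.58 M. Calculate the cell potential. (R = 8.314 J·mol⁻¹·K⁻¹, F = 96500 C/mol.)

The Ag⁺/Ag couple has the higher reduction potential and acts as the cathode, so E°_cell = +0.80 − (-0.40) = 1.20 V.
Balancing electrons gives n = 2; the reaction quotient is Q = [Cd²⁺]/[Ag⁺]^2 = 0.0743.
E = E° − (RT/nF) ln Q = 1.20 − (8.314×323)/(2×96500) × (-2.599) = 1.200 + 0.036 = 1.236 V.

1.24 V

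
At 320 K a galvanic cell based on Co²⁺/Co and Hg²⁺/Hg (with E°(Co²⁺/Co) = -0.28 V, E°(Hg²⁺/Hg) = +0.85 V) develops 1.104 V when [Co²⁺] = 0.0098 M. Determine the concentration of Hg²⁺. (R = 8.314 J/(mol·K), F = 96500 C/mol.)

From the Nernst equation, ln Q = nF(E° − E)/RT = 2×96500×(1.13 − 1.104)/(8.314×320) = 1.886, so Q = 6.59.
With Q = [Co²⁺]/[Hg²⁺] and the known concentrations, [Hg²⁺] in the denominator gives [Hg²⁺] = 0.0015 M.

0.0015 M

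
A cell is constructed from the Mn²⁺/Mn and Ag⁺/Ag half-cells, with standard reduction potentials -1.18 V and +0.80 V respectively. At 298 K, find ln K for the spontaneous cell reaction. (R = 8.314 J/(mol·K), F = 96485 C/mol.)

ln K = 154.2

E°_cell = +0.80 − (-1.18) = 1.98 V, with n = 2 electrons transferred.
At equilibrium E = 0, so the Nernst equation gives ln K = nFE°/RT = (2)(96485)(1.98)/((8.314)(298)) = 154.22.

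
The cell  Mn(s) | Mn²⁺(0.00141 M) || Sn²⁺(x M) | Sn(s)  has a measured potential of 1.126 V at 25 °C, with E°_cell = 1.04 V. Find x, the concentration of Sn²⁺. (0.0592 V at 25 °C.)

From the Nernst equation, log Q = n(E° − E)/0.0592 = 2(1.04 − 1.126)/0.0592 = -2.905, so Q = 0.00124.
With Q = [Mn²⁺]/[Sn²⁺] and the known concentrations, [Sn²⁺] in the denominator gives [Sn²⁺] = 1.1 M.

1.1 M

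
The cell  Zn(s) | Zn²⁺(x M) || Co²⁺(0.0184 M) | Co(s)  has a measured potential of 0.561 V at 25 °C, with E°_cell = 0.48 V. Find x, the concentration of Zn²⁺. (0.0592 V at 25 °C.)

3.4 × 10^-5 M

From the Nernst equation, log Q = n(E° − E)/0.0592 = 2(0.48 − 0.561)/0.0592 = -2.736, so Q = 0.00183.
With Q = [Zn²⁺]/[Co²⁺] and the known concentrations, [Zn²⁺] in the numerator gives [Zn²⁺] = 3.4 × 10^-5 M.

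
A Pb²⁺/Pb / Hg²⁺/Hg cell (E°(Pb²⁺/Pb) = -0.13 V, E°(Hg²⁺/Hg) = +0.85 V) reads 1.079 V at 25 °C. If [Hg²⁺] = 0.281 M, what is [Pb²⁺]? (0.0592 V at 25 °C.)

From the Nernst equation, log Q = n(E° − E)/0.0592 = 2(0.98 − 1.079)/0.0592 = -3.345, so Q = 4.52 × 10^-4.
With Q = [Pb²⁺]/[Hg²⁺] and the known concentrations, [Pb²⁺] in the numerator gives [Pb²⁺] = 1.3 × 10^-4 M.

1.3 × 10^-4 M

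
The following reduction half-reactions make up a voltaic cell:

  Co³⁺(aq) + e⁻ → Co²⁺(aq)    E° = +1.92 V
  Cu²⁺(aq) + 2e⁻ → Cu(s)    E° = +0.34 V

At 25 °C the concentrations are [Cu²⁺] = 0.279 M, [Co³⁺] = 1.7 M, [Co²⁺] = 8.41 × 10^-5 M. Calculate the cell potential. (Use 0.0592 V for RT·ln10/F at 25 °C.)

1.85 V

The Co³⁺/Co²⁺ couple has the higher reduction potential and acts as the cathode, so E°_cell = +1.92 − (+0.34) = 1.58 V.
Balancing electrons gives n = 2; the reaction quotient is Q = [Cu²⁺]·[Co²⁺]^2/[Co³⁺]^2 = 6.83 × 10^-10.
At 25 °C, E = E° − (0.0592/n) log Q = 1.58 − (0.0592/2)(-9.166) = 1.580 + 0.271 = 1.851 V.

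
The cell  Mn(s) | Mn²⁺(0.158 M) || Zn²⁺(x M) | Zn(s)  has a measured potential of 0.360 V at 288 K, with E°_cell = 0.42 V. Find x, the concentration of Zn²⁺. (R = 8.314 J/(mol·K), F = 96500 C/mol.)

From the Nernst equation, ln Q = nF(E° − E)/RT = 2×96500×(0.42 − 0.360)/(8.314×288) = 4.836, so Q = 126.
With Q = [Mn²⁺]/[Zn²⁺] and the known concentrations, [Zn²⁺] in the denominator gives [Zn²⁺] = 0.0013 M.

0.0013 M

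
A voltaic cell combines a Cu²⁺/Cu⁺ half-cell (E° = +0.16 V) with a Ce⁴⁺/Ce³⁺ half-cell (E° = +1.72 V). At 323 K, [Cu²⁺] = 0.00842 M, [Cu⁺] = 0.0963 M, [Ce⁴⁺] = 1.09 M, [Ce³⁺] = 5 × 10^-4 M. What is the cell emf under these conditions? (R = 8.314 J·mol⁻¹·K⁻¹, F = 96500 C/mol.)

1.84 V

The Ce⁴⁺/Ce³⁺ couple has the higher reduction potential and acts as the cathode, so E°_cell = +1.72 − (+0.16) = 1.56 V.
Balancing electrons gives n = 1; the reaction quotient is Q = [Cu²⁺]·[Ce³⁺]/([Cu⁺]·[Ce⁴⁺]) = 4.01 × 10^-5.
E = E° − (RT/nF) ln Q = 1.56 − (8.314×323)/(1×96500) × (-10.124) = 1.560 + 0.282 = 1.842 V.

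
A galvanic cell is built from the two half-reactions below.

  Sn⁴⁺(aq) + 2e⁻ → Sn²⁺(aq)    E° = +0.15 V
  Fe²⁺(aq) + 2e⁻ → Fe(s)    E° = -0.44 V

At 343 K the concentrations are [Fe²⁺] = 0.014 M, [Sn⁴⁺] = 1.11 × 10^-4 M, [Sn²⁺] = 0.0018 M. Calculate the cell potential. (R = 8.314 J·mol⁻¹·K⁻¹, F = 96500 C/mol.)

The Sn⁴⁺/Sn²⁺ couple has the higher reduction potential and acts as the cathode, so E°_cell = +0.15 − (-0.44) = 0.59 V.
Balancing electrons gives n = 2; the reaction quotient is Q = [Fe²⁺]·[Sn²⁺]/[Sn⁴⁺] = 0.227.
E = E° − (RT/nF) ln Q = 0.59 − (8.314×343)/(2×96500) × (-1.483) = 0.590 + 0.022 = 0.612 V.

0.612 V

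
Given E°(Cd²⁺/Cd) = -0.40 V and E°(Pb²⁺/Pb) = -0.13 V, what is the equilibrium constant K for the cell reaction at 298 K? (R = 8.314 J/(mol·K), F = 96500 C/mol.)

E°_cell = -0.13 − (-0.40) = 0.27 V, with n = 2 electrons transferred.
At equilibrium E = 0, so the Nernst equation gives ln K = nFE°/RT = (2)(96500)(0.27)/((8.314)(298)) = 21.03.
K = e^21.03 = 1.4 × 10^9.

1.4 × 10^9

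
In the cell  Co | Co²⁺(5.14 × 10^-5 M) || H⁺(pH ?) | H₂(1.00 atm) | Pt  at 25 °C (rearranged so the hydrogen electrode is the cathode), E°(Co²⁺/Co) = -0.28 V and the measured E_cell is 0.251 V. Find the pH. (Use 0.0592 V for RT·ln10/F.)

pH = 2.63

E°_cell = 0.28 V and n = 2.
log Q = n(E° − E)/0.0592 = 2×(0.28 − 0.251)/0.0592 = 0.980.
With Q = [Co²⁺]·P(H₂) / [H⁺]^2, solving for [H⁺] gives log[H⁺] = -2.634, so pH = 2.63.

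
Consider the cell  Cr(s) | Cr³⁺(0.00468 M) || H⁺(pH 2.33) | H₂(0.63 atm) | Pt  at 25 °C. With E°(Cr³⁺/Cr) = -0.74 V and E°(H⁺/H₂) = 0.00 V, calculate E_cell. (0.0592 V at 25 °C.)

0.65 V

The hydrogen couple is the cathode, so E°_cell = 0.74 V; n = 6.
[H⁺] = 10^(−2.33) = 0.0047 M, and Q = [Cr³⁺]^2·P(H₂)^3 / [H⁺]^6 = 5.23 × 10^8.
E = E° − (0.0592/6) log Q = 0.74 − (0.0592/6)(8.719) = 0.654 V.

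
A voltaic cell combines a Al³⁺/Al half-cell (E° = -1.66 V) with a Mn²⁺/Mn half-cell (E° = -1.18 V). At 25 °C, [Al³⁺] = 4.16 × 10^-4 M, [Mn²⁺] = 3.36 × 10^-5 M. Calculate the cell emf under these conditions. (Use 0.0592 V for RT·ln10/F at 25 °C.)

0.414 V

The Mn²⁺/Mn couple has the higher reduction potential and acts as the cathode, so E°_cell = -1.18 − (-1.66) = 0.48 V.
Balancing electrons gives n = 6; the reaction quotient is Q = [Al³⁺]^2/[Mn²⁺]^3 = 4.56 × 10^6.
At 25 °C, E = E° − (0.0592/n) log Q = 0.48 − (0.0592/6)(6.659) = 0.480 − 0.066 = 0.414 V.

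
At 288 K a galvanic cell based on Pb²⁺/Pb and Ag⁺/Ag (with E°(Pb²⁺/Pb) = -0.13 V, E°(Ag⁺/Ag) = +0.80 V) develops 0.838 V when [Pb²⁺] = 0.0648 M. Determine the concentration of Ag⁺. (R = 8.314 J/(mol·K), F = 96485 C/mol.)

From the Nernst equation, ln Q = nF(E° − E)/RT = 2×96485×(0.93 − 0.838)/(8.314×288) = 7.414, so Q = 1660.
With Q = [Pb²⁺]/[Ag⁺]^2 and the known concentrations, [Ag⁺]^2 in the denominator gives [Ag⁺] = 0.0062 M.

0.0062 M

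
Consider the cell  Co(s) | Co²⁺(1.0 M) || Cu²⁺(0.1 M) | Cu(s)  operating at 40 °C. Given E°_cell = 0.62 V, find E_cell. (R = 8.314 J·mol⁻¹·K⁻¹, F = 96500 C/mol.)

0.589 V

Balancing electrons gives n = 2; the reaction quotient is Q = [Co²⁺]/[Cu²⁺] = 10.0.
E = E° − (RT/nF) ln Q = 0.62 − (8.314×313)/(2×96500) × (2.303) = 0.620 − 0.031 = 0.589 V.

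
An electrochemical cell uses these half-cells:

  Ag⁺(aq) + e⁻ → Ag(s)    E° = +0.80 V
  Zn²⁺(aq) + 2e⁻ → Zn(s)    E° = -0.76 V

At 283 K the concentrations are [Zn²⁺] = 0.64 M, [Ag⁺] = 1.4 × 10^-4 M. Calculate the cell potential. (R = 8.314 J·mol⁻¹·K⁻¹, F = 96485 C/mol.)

1.35 V

The Ag⁺/Ag couple has the higher reduction potential and acts as the cathode, so E°_cell = +0.80 − (-0.76) = 1.56 V.
Balancing electrons gives n = 2; the reaction quotient is Q = [Zn²⁺]/[Ag⁺]^2 = 3.27 × 10^7.
E = E° − (RT/nF) ln Q = 1.56 − (8.314×283)/(2×96485) × (17.301) = 1.560 − 0.211 = 1.349 V.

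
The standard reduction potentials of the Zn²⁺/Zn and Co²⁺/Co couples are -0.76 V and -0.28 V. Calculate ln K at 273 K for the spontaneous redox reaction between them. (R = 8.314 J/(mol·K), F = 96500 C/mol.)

ln K = 40.8

E°_cell = -0.28 − (-0.76) = 0.48 V, with n = 2 electrons transferred.
At equilibrium E = 0, so the Nernst equation gives ln K = nFE°/RT = (2)(96500)(0.48)/((8.314)(273)) = 40.82.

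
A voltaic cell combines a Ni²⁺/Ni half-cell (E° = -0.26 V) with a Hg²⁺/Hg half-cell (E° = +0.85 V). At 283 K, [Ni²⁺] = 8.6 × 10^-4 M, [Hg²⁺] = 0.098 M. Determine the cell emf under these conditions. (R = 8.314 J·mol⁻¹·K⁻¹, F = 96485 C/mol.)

The Hg²⁺/Hg couple has the higher reduction potential and acts as the cathode, so E°_cell = +0.85 − (-0.26) = 1.11 V.
Balancing electrons gives n = 2; the reaction quotient is Q = [Ni²⁺]/[Hg²⁺] = 0.00878.
E = E° − (RT/nF) ln Q = 1.11 − (8.314×283)/(2×96485) × (-4.736) = 1.110 + 0.058 = 1.168 V.

1.17 V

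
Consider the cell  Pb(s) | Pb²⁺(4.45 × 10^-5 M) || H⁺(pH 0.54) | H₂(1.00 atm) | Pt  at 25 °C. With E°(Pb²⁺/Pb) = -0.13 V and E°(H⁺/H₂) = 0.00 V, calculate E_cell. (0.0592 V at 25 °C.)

0.23 V

The hydrogen couple is the cathode, so E°_cell = 0.13 V; n = 2.
[H⁺] = 10^(−0.54) = 0.29 M, and Q = [Pb²⁺]·P(H₂) / [H⁺]^2 = 5.35 × 10^-4.
E = E° − (0.0592/2) log Q = 0.13 − (0.0592/2)(-3.272) = 0.227 V.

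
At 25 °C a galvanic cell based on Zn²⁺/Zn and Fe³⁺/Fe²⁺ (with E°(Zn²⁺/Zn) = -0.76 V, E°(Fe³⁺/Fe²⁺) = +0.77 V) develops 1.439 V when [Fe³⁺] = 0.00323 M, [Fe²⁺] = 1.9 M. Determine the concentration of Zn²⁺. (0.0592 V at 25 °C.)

From the Nernst equation, log Q = n(E° − E)/0.0592 = 2(1.53 − 1.439)/0.0592 = 3.074, so Q = 1190.
With Q = [Zn²⁺]·[Fe²⁺]^2/[Fe³⁺]^2 and the known concentrations, [Zn²⁺] in the numerator gives [Zn²⁺] = 0.0034 M.

0.0034 M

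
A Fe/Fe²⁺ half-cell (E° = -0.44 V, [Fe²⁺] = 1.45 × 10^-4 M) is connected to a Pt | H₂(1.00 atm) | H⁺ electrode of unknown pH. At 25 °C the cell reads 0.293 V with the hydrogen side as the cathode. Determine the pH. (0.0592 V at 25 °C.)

E°_cell = 0.44 V and n = 2.
log Q = n(E° − E)/0.0592 = 2×(0.44 − 0.293)/0.0592 = 4.966.
With Q = [Fe²⁺]·P(H₂) / [H⁺]^2, solving for [H⁺] gives log[H⁺] = -4.402, so pH = 4.40.

pH = 4.40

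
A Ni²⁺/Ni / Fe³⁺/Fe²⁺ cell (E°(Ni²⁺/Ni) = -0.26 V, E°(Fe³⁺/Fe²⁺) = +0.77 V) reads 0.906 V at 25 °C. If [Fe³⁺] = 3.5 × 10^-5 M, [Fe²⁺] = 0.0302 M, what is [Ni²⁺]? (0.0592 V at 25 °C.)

0.021 M

From the Nernst equation, log Q = n(E° − E)/0.0592 = 2(1.03 − 0.906)/0.0592 = 4.189, so Q = 1.55 × 10^4.
With Q = [Ni²⁺]·[Fe²⁺]^2/[Fe³⁺]^2 and the known concentrations, [Ni²⁺] in the numerator gives [Ni²⁺] = 0.021 M.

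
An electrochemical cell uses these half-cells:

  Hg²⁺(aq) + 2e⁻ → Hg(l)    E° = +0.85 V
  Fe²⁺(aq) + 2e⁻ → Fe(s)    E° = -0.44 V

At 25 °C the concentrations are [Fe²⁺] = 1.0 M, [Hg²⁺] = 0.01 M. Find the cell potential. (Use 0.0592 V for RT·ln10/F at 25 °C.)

1.23 V

The Hg²⁺/Hg couple has the higher reduction potential and acts as the cathode, so E°_cell = +0.85 − (-0.44) = 1.29 V.
Balancing electrons gives n = 2; the reaction quotient is Q = [Fe²⁺]/[Hg²⁺] = 100.
At 25 °C, E = E° − (0.0592/n) log Q = 1.29 − (0.0592/2)(2.000) = 1.290 − 0.059 = 1.231 V.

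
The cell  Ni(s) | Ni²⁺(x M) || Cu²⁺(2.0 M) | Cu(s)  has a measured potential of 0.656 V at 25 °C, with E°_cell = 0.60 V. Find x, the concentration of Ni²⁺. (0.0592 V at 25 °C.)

From the Nernst equation, log Q = n(E° − E)/0.0592 = 2(0.60 − 0.656)/0.0592 = -1.892, so Q = 0.0128.
With Q = [Ni²⁺]/[Cu²⁺] and the known concentrations, [Ni²⁺] in the numerator gives [Ni²⁺] = 0.026 M.

0.026 M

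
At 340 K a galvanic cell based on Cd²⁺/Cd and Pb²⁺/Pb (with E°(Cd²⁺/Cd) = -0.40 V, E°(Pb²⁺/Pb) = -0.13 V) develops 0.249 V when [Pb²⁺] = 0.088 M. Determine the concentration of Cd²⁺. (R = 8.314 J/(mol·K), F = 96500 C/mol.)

From the Nernst equation, ln Q = nF(E° − E)/RT = 2×96500×(0.27 − 0.249)/(8.314×340) = 1.434, so Q = 4.19.
With Q = [Cd²⁺]/[Pb²⁺] and the known concentrations, [Cd²⁺] in the numerator gives [Cd²⁺] = 0.37 M.

0.37 M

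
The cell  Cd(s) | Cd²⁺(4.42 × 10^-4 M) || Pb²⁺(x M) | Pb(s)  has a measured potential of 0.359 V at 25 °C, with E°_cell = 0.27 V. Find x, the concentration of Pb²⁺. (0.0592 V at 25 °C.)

0.45 M

From the Nernst equation, log Q = n(E° − E)/0.0592 = 2(0.27 − 0.359)/0.0592 = -3.007, so Q = 9.85 × 10^-4.
With Q = [Cd²⁺]/[Pb²⁺] and the known concentrations, [Pb²⁺] in the denominator gives [Pb²⁺] = 0.45 M.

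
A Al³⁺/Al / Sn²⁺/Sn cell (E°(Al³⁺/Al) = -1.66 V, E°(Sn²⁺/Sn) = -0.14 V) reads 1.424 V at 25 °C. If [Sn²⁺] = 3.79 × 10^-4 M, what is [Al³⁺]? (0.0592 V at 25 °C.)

From the Nernst equation, log Q = n(E° − E)/0.0592 = 6(1.52 − 1.424)/0.0592 = 9.730, so Q = 5.37 × 10^9.
With Q = [Al³⁺]^2/[Sn²⁺]^3 and the known concentrations, [Al³⁺]^2 in the numerator gives [Al³⁺] = 0.54 M.

0.54 M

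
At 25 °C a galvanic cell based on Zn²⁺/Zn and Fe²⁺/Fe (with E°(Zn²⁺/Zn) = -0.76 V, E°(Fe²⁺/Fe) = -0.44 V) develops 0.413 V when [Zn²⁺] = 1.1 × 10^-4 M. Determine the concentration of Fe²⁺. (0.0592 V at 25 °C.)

From the Nernst equation, log Q = n(E° − E)/0.0592 = 2(0.32 − 0.413)/0.0592 = -3.142, so Q = 7.21 × 10^-4.
With Q = [Zn²⁺]/[Fe²⁺] and the known concentrations, [Fe²⁺] in the denominator gives [Fe²⁺] = 0.15 M.

0.15 M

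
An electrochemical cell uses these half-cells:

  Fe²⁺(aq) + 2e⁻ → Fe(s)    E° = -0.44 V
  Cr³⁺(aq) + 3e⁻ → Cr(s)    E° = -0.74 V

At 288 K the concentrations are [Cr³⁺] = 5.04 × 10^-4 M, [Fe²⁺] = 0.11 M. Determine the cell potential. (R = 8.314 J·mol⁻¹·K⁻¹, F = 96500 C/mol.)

0.335 V

The Fe²⁺/Fe couple has the higher reduction potential and acts as the cathode, so E°_cell = -0.44 − (-0.74) = 0.30 V.
Balancing electrons gives n = 6; the reaction quotient is Q = [Cr³⁺]^2/[Fe²⁺]^3 = 1.91 × 10^-4.
E = E° − (RT/nF) ln Q = 0.30 − (8.314×288)/(6×96500) × (-8.564) = 0.300 + 0.035 = 0.335 V.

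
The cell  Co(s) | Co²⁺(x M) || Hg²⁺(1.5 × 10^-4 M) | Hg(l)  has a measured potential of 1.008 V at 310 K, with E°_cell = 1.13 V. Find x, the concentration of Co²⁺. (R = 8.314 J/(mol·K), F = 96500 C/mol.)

1.4 M

From the Nernst equation, ln Q = nF(E° − E)/RT = 2×96500×(1.13 − 1.008)/(8.314×310) = 9.136, so Q = 9280.
With Q = [Co²⁺]/[Hg²⁺] and the known concentrations, [Co²⁺] in the numerator gives [Co²⁺] = 1.4 M.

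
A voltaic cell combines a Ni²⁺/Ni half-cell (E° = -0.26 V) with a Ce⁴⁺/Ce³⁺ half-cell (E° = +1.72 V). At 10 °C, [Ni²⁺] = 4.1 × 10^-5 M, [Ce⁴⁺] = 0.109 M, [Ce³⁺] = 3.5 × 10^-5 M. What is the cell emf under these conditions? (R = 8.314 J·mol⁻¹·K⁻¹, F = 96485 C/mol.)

2.30 V

The Ce⁴⁺/Ce³⁺ couple has the higher reduction potential and acts as the cathode, so E°_cell = +1.72 − (-0.26) = 1.98 V.
Balancing electrons gives n = 2; the reaction quotient is Q = [Ni²⁺]·[Ce³⁺]^2/[Ce⁴⁺]^2 = 4.23 × 10^-12.
E = E° − (RT/nF) ln Q = 1.98 − (8.314×283)/(2×96485) × (-26.189) = 1.980 + 0.319 = 2.299 V.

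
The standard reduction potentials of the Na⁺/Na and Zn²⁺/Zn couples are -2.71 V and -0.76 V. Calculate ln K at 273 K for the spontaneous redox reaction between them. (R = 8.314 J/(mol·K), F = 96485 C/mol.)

E°_cell = -0.76 − (-2.71) = 1.95 V, with n = 2 electrons transferred.
At equilibrium E = 0, so the Nernst equation gives ln K = nFE°/RT = (2)(96485)(1.95)/((8.314)(273)) = 165.79.

ln K = 165.8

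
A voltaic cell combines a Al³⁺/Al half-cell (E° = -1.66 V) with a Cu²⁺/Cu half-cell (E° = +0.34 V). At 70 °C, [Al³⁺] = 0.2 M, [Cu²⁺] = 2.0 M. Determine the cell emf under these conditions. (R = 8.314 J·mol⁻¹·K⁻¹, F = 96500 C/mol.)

The Cu²⁺/Cu couple has the higher reduction potential and acts as the cathode, so E°_cell = +0.34 − (-1.66) = 2.00 V.
Balancing electrons gives n = 6; the reaction quotient is Q = [Al³⁺]^2/[Cu²⁺]^3 = 0.00500.
E = E° − (RT/nF) ln Q = 2.00 − (8.314×343)/(6×96500) × (-5.298) = 2.000 + 0.026 = 2.026 V.

2.03 V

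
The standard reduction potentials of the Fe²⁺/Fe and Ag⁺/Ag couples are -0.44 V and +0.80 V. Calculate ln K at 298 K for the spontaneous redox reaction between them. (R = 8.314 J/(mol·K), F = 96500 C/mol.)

E°_cell = +0.80 − (-0.44) = 1.24 V, with n = 2 electrons transferred.
At equilibrium E = 0, so the Nernst equation gives ln K = nFE°/RT = (2)(96500)(1.24)/((8.314)(298)) = 96.59.

ln K = 96.6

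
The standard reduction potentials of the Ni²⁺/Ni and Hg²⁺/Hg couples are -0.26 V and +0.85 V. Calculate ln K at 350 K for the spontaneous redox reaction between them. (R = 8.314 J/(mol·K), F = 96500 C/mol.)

E°_cell = +0.85 − (-0.26) = 1.11 V, with n = 2 electrons transferred.
At equilibrium E = 0, so the Nernst equation gives ln K = nFE°/RT = (2)(96500)(1.11)/((8.314)(350)) = 73.62.

ln K = 73.6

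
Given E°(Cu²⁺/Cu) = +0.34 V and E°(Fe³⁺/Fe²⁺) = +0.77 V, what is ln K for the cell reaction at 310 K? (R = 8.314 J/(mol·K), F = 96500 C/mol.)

ln K = 32.2

E°_cell = +0.77 − (+0.34) = 0.43 V, with n = 2 electrons transferred.
At equilibrium E = 0, so the Nernst equation gives ln K = nFE°/RT = (2)(96500)(0.43)/((8.314)(310)) = 32.20.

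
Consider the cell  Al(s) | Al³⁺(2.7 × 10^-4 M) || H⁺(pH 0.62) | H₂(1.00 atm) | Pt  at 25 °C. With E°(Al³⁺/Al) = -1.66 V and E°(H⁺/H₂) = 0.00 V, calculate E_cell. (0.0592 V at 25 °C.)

The hydrogen couple is the cathode, so E°_cell = 1.66 V; n = 6.
[H⁺] = 10^(−0.62) = 0.24 M, and Q = [Al³⁺]^2·P(H₂)^3 / [H⁺]^6 = 3.83 × 10^-4.
E = E° − (0.0592/6) log Q = 1.66 − (0.0592/6)(-3.417) = 1.694 V.

1.69 V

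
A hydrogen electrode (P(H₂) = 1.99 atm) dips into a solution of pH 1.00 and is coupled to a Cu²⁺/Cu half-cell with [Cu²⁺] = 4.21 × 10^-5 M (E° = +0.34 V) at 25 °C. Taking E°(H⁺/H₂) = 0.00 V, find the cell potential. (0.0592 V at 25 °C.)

0.28 V

The Cu²⁺/Cu couple is the cathode, so E°_cell = 0.34 V; n = 2.
[H⁺] = 10^(−1.00) = 0.10 M, and Q = [H⁺]^2 / ([Cu²⁺]·P(H₂)) = 119.
E = E° − (0.0592/2) log Q = 0.34 − (0.0592/2)(2.077) = 0.279 V.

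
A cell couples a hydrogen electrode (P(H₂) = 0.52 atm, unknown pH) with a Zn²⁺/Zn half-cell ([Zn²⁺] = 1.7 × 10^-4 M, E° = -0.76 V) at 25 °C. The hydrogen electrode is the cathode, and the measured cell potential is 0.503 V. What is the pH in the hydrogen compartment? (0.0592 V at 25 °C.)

pH = 6.37

E°_cell = 0.76 V and n = 2.
log Q = n(E° − E)/0.0592 = 2×(0.76 − 0.503)/0.0592 = 8.682.
With Q = [Zn²⁺]·P(H₂) / [H⁺]^2, solving for [H⁺] gives log[H⁺] = -6.368, so pH = 6.37.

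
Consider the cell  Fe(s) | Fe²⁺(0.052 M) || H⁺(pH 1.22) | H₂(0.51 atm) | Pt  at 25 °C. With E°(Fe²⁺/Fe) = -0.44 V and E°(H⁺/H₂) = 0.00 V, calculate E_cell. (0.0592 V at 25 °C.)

The hydrogen couple is the cathode, so E°_cell = 0.44 V; n = 2.
[H⁺] = 10^(−1.22) = 0.060 M, and Q = [Fe²⁺]·P(H₂) / [H⁺]^2 = 7.30.
E = E° − (0.0592/2) log Q = 0.44 − (0.0592/2)(0.864) = 0.414 V.

0.41 V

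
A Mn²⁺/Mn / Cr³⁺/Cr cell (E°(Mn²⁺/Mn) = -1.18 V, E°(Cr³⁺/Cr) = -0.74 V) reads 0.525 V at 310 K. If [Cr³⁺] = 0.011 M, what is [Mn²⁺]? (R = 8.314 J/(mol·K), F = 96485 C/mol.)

8.5 × 10^-5 M

From the Nernst equation, ln Q = nF(E° − E)/RT = 6×96485×(0.44 − 0.525)/(8.314×310) = -19.092, so Q = 5.11 × 10^-9.
With Q = [Mn²⁺]^3/[Cr³⁺]^2 and the known concentrations, [Mn²⁺]^3 in the numerator gives [Mn²⁺] = 8.5 × 10^-5 M.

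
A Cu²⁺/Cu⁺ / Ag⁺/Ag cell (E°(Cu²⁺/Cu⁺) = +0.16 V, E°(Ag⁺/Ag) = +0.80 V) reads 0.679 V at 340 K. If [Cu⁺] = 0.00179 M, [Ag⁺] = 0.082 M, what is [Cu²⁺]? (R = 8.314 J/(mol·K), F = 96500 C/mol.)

From the Nernst equation, ln Q = nF(E° − E)/RT = 1×96500×(0.64 − 0.679)/(8.314×340) = -1.331, so Q = 0.264.
With Q = [Cu²⁺]/([Cu⁺]·[Ag⁺]) and the known concentrations, [Cu²⁺] in the numerator gives [Cu²⁺] = 3.9 × 10^-5 M.

3.9 × 10^-5 M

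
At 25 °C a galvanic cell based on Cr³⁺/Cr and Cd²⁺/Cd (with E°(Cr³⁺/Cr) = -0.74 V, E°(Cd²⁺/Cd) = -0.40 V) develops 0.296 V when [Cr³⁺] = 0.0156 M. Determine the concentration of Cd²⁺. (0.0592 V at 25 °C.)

From the Nernst equation, log Q = n(E° − E)/0.0592 = 6(0.34 − 0.296)/0.0592 = 4.459, so Q = 2.88 × 10^4.
With Q = [Cr³⁺]^2/[Cd²⁺]^3 and the known concentrations, [Cd²⁺]^3 in the denominator gives [Cd²⁺] = 0.002 M.

0.002 M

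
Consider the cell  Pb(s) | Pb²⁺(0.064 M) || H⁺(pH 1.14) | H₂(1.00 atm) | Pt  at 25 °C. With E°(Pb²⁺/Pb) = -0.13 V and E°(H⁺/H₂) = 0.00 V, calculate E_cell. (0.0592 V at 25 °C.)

0.098 V

The hydrogen couple is the cathode, so E°_cell = 0.13 V; n = 2.
[H⁺] = 10^(−1.14) = 0.072 M, and Q = [Pb²⁺]·P(H₂) / [H⁺]^2 = 12.2.
E = E° − (0.0592/2) log Q = 0.13 − (0.0592/2)(1.086) = 0.098 V.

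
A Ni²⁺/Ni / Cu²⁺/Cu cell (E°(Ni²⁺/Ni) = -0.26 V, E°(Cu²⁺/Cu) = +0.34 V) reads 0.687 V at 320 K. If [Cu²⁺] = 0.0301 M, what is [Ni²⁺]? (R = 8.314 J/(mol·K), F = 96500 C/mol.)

5.5 × 10^-5 M

From the Nernst equation, ln Q = nF(E° − E)/RT = 2×96500×(0.60 − 0.687)/(8.314×320) = -6.311, so Q = 0.00182.
With Q = [Ni²⁺]/[Cu²⁺] and the known concentrations, [Ni²⁺] in the numerator gives [Ni²⁺] = 5.5 × 10^-5 M.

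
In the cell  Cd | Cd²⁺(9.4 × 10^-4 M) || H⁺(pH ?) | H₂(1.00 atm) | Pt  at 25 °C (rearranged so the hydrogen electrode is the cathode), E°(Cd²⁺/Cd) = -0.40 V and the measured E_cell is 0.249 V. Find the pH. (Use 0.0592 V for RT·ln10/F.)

pH = 4.06

E°_cell = 0.40 V and n = 2.
log Q = n(E° − E)/0.0592 = 2×(0.40 − 0.249)/0.0592 = 5.101.
With Q = [Cd²⁺]·P(H₂) / [H⁺]^2, solving for [H⁺] gives log[H⁺] = -4.064, so pH = 4.06.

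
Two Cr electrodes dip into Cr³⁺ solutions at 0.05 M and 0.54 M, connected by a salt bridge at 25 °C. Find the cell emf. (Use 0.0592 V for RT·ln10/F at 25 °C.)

0.020 V

Both half-cells are Cr³⁺/Cr, so E°_cell = 0. The concentrated side is the cathode; the cell reaction moves Cr³⁺ from high to low concentration with n = 3.
Q = [Cr³⁺]_dilute/[Cr³⁺]_conc = 0.05/0.54 = 0.0926.
E = 0 − (0.0592/3) log Q = −(0.0592/3)(-1.033) = 0.0204 V.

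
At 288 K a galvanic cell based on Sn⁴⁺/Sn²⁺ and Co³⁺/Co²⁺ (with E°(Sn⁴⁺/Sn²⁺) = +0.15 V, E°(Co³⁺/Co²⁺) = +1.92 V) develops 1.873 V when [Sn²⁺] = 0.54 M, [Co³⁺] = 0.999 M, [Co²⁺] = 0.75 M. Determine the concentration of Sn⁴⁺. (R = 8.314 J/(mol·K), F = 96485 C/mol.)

2.4 × 10^-4 M

From the Nernst equation, ln Q = nF(E° − E)/RT = 2×96485×(1.77 − 1.873)/(8.314×288) = -8.301, so Q = 2.48 × 10^-4.
With Q = [Sn⁴⁺]·[Co²⁺]^2/([Sn²⁺]·[Co³⁺]^2) and the known concentrations, [Sn⁴⁺] in the numerator gives [Sn⁴⁺] = 2.4 × 10^-4 M.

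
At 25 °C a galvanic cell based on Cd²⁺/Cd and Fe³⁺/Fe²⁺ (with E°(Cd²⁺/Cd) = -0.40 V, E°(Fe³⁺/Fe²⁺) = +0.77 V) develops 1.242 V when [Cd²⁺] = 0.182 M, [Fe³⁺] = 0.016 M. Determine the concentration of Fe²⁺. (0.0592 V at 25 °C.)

From the Nernst equation, log Q = n(E° − E)/0.0592 = 2(1.17 − 1.242)/0.0592 = -2.432, so Q = 0.00369.
With Q = [Cd²⁺]·[Fe²⁺]^2/[Fe³⁺]^2 and the known concentrations, [Fe²⁺]^2 in the numerator gives [Fe²⁺] = 0.0023 M.

0.0023 M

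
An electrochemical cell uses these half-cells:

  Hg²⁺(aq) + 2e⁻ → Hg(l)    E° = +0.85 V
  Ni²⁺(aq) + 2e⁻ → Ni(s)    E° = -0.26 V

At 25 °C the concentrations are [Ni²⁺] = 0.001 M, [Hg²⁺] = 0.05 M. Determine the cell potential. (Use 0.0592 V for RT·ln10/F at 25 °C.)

1.16 V

The Hg²⁺/Hg couple has the higher reduction potential and acts as the cathode, so E°_cell = +0.85 − (-0.26) = 1.11 V.
Balancing electrons gives n = 2; the reaction quotient is Q = [Ni²⁺]/[Hg²⁺] = 0.0200.
At 25 °C, E = E° − (0.0592/n) log Q = 1.11 − (0.0592/2)(-1.699) = 1.110 + 0.050 = 1.160 V.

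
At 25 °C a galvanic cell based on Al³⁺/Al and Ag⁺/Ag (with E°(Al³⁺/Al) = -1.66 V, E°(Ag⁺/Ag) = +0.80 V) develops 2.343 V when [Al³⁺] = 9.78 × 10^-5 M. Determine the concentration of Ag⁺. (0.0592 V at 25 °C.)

4.9 × 10^-4 M

From the Nernst equation, log Q = n(E° − E)/0.0592 = 3(2.46 − 2.343)/0.0592 = 5.929, so Q = 8.49 × 10^5.
With Q = [Al³⁺]/[Ag⁺]^3 and the known concentrations, [Ag⁺]^3 in the denominator gives [Ag⁺] = 4.9 × 10^-4 M.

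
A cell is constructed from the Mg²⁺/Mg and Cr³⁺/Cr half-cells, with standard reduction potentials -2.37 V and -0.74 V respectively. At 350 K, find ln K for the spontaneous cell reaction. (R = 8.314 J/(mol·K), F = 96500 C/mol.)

E°_cell = -0.74 − (-2.37) = 1.63 V, with n = 6 electrons transferred.
At equilibrium E = 0, so the Nernst equation gives ln K = nFE°/RT = (6)(96500)(1.63)/((8.314)(350)) = 324.33.

ln K = 324.3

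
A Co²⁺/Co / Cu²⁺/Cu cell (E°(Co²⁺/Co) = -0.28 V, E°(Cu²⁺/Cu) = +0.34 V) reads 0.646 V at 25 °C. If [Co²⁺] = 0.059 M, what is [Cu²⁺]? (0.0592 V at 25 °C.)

0.45 M

From the Nernst equation, log Q = n(E° − E)/0.0592 = 2(0.62 − 0.646)/0.0592 = -0.878, so Q = 0.132.
With Q = [Co²⁺]/[Cu²⁺] and the known concentrations, [Cu²⁺] in the denominator gives [Cu²⁺] = 0.45 M.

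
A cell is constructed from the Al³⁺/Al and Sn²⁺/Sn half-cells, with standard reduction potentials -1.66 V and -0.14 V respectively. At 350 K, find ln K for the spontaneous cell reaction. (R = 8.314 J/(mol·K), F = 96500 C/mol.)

ln K = 302.4

E°_cell = -0.14 − (-1.66) = 1.52 V, with n = 6 electrons transferred.
At equilibrium E = 0, so the Nernst equation gives ln K = nFE°/RT = (6)(96500)(1.52)/((8.314)(350)) = 302.44.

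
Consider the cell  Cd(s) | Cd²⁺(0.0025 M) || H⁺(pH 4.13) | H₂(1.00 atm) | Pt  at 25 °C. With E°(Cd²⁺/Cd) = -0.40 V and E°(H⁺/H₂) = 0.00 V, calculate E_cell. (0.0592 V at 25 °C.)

The hydrogen couple is the cathode, so E°_cell = 0.40 V; n = 2.
[H⁺] = 10^(−4.13) = 7.4 × 10^-5 M, and Q = [Cd²⁺]·P(H₂) / [H⁺]^2 = 4.55 × 10^5.
E = E° − (0.0592/2) log Q = 0.40 − (0.0592/2)(5.658) = 0.233 V.

0.23 V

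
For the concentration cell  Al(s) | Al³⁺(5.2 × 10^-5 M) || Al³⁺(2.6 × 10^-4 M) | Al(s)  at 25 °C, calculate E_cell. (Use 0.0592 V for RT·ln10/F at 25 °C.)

Both half-cells are Al³⁺/Al, so E°_cell = 0. The concentrated side is the cathode; the cell reaction moves Al³⁺ from high to low concentration with n = 3.
Q = [Al³⁺]_dilute/[Al³⁺]_conc = 5.2 × 10^-5/2.6 × 10^-4 = 0.200.
E = 0 − (0.0592/3) log Q = −(0.0592/3)(-0.699) = 0.0138 V.

0.014 V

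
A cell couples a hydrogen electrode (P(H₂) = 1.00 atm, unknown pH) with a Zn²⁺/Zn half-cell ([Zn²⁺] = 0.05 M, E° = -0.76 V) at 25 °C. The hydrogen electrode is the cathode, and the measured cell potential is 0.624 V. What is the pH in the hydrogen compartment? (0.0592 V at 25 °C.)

pH = 2.95

E°_cell = 0.76 V and n = 2.
log Q = n(E° − E)/0.0592 = 2×(0.76 − 0.624)/0.0592 = 4.595.
With Q = [Zn²⁺]·P(H₂) / [H⁺]^2, solving for [H⁺] gives log[H⁺] = -2.948, so pH = 2.95.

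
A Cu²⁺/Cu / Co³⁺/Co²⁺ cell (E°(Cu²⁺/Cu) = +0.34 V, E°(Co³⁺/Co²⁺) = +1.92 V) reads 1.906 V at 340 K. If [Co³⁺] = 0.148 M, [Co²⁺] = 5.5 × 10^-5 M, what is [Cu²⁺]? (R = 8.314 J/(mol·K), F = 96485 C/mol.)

0.0016 M

From the Nernst equation, ln Q = nF(E° − E)/RT = 2×96485×(1.58 − 1.906)/(8.314×340) = -22.255, so Q = 2.16 × 10^-10.
With Q = [Cu²⁺]·[Co²⁺]^2/[Co³⁺]^2 and the known concentrations, [Cu²⁺] in the numerator gives [Cu²⁺] = 0.0016 M.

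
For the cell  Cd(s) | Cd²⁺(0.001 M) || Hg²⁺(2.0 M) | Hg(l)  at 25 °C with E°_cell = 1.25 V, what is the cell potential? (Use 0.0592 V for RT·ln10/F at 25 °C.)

1.35 V

Balancing electrons gives n = 2; the reaction quotient is Q = [Cd²⁺]/[Hg²⁺] = 5 × 10^-4.
At 25 °C, E = E° − (0.0592/n) log Q = 1.25 − (0.0592/2)(-3.301) = 1.250 + 0.098 = 1.348 V.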